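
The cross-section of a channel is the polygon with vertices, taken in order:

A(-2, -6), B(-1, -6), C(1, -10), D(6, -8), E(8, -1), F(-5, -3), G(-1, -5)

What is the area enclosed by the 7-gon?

60.5

Σ = (6) + (16) + (52) + (58) + (-29) + (22) + (-4) = 121
Area = |Σ|/2 = 60.5.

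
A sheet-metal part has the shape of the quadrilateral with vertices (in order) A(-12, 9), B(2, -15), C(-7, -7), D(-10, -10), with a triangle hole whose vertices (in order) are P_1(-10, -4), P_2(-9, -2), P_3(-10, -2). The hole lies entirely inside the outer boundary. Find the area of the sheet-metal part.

Outer boundary:
A→B: (-12)(-15) − (2)(9) = 162
B→C: (2)(-7) − (-7)(-15) = -119
C→D: (-7)(-10) − (-10)(-7) = 0
D→A: (-10)(9) − (-12)(-10) = -210
Σ = -167
Area = |Σ|/2 = 83.5.
Hole:
P_1→P_2: (-10)(-2) − (-9)(-4) = -16
P_2→P_3: (-9)(-2) − (-10)(-2) = -2
P_3→P_1: (-10)(-4) − (-10)(-2) = 20
Σ = 2
Area = |Σ|/2 = 1.
Net area = 83.5 − 1 = 82.5.

82.5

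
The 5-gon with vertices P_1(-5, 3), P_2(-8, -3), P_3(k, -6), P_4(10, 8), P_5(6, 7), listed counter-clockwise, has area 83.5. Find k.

-5

The doubled signed area Σ (x_i y_{i+1} − x_{i+1} y_i) is linear in k.
With k=0 it equals 222; the coefficient of k is 11 (from the two edges through P_3).
So 11·k + 222 = 2·83.5 = 167 ⇒ k = -5.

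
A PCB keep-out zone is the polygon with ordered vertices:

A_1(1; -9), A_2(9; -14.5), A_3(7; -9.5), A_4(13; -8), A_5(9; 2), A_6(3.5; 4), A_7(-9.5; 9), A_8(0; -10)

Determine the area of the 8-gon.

Apply Gauss's area formula: 2A = Σ (x_i·y_{i+1} − x_{i+1}·y_i), indices taken mod 8.
A_1→A_2: (1)(-14.5) − (9)(-9) = 66.5
A_2→A_3: (9)(-9.5) − (7)(-14.5) = 16
A_3→A_4: (7)(-8) − (13)(-9.5) = 67.5
A_4→A_5: (13)(2) − (9)(-8) = 98
A_5→A_6: (9)(4) − (3.5)(2) = 29
A_6→A_7: (3.5)(9) − (-9.5)(4) = 69.5
A_7→A_8: (-9.5)(-10) − (0)(9) = 95
A_8→A_1: (0)(-9) − (1)(-10) = 10
Σ = 451.5
Area = |Σ|/2 = 225.75.

225.75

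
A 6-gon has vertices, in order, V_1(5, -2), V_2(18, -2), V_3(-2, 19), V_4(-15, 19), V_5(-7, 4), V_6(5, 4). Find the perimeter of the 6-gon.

90

|V_1V_2| = √((13)² + (0)²) = √169 = 13
|V_2V_3| = √((-20)² + (21)²) = √841 = 29
|V_3V_4| = √((-13)² + (0)²) = √169 = 13
|V_4V_5| = √((8)² + (-15)²) = √289 = 17
|V_5V_6| = √((12)² + (0)²) = √144 = 12
|V_6V_1| = √((0)² + (-6)²) = √36 = 6
Perimeter = 13 + 29 + 13 + 17 + 12 + 6 = 90.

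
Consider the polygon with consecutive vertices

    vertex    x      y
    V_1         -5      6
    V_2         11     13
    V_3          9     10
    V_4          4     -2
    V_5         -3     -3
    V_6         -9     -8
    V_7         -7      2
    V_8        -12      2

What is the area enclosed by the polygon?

Apply the shoelace formula: 2A = Σ (x_i·y_{i+1} − x_{i+1}·y_i), indices taken mod 8.
Σ = (-131) + (-7) + (-58) + (-18) + (-3) + (-74) + (10) + (-62) = -343
Area = |Σ|/2 = 171.5.

171.5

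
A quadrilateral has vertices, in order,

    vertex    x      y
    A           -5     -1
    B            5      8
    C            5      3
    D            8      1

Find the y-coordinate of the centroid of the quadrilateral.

Apply the shoelace formula. First the cross-terms c_i = x_i·y_{i+1} − x_{i+1}·y_i:
  -35, -25, -19, -3  ⇒  2A = -82, A = -41.
Then Σ (y_i + y_{i+1})·c_i = -596, so ȳ = -596 / (6·(-41)) = 298/123.

298/123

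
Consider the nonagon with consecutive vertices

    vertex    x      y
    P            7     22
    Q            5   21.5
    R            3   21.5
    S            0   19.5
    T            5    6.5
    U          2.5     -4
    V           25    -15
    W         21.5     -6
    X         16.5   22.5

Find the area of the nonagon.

Cross-terms: 40.5, 43, 58.5, -97.5, -36.25, 62.5, 172.5, 582.75, 205.5  ⇒  Σ = 1031.5
Area = |Σ|/2 = 515.75.

515.75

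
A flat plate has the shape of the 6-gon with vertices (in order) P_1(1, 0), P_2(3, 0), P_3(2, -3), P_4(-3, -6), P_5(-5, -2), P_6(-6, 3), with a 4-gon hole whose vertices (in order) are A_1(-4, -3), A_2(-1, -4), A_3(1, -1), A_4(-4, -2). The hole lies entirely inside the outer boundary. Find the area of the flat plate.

34

Outer boundary:
Σ = (0) + (-9) + (-21) + (-24) + (-27) + (-3) = -84
Area = |Σ|/2 = 42.
Hole:
Apply the shoelace (surveyor's) formula: 2A = Σ (x_i·y_{i+1} − x_{i+1}·y_i), indices taken mod 4.
A_1→A_2: (-4)(-4) − (-1)(-3) = 13
A_2→A_3: (-1)(-1) − (1)(-4) = 5
A_3→A_4: (1)(-2) − (-4)(-1) = -6
A_4→A_1: (-4)(-3) − (-4)(-2) = 4
Σ = 16
Area = |Σ|/2 = 8.
Net area = 42 − 8 = 34.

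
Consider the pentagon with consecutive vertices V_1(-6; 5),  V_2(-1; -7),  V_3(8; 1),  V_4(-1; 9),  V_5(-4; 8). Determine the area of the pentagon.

115.5

Apply Gauss's area formula: 2A = Σ (x_i·y_{i+1} − x_{i+1}·y_i), indices taken mod 5.
V_1→V_2: (-6)(-7) − (-1)(5) = 47
V_2→V_3: (-1)(1) − (8)(-7) = 55
V_3→V_4: (8)(9) − (-1)(1) = 73
V_4→V_5: (-1)(8) − (-4)(9) = 28
V_5→V_1: (-4)(5) − (-6)(8) = 28
Σ = 231
Area = |Σ|/2 = 115.5.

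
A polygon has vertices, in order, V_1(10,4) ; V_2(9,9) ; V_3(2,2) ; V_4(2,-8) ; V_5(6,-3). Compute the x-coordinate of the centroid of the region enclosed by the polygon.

Apply Gauss's area formula. First the cross-terms c_i = x_i·y_{i+1} − x_{i+1}·y_i:
  54, 0, -20, 42, 54  ⇒  2A = 130, A = 65.
Then Σ (x_i + x_{i+1})·c_i = 2146, so x̄ = 2146 / (6·65) = 1073/195.

1073/195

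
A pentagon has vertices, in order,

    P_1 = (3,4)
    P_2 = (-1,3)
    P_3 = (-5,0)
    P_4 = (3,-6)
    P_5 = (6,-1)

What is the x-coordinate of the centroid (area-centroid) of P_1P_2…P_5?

Apply the surveyor's formula. First the cross-terms c_i = x_i·y_{i+1} − x_{i+1}·y_i:
  13, 15, 30, 33, 27  ⇒  2A = 118, A = 59.
Then Σ (x_i + x_{i+1})·c_i = 416, so x̄ = 416 / (6·59) = 208/177.

208/177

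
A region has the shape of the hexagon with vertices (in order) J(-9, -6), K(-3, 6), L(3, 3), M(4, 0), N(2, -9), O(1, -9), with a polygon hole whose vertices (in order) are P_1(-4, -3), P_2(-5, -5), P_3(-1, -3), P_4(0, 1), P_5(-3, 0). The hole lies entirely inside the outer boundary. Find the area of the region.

108.5

Outer boundary:
Apply Gauss's area formula: 2A = Σ (x_i·y_{i+1} − x_{i+1}·y_i), indices taken mod 6.
Cross-terms: -72, -27, -12, -36, -9, -87  ⇒  Σ = -243
Area = |Σ|/2 = 121.5.
Hole:
Apply Gauss's area formula: 2A = Σ (x_i·y_{i+1} − x_{i+1}·y_i), indices taken mod 5.
Cross-terms: 5, 10, -1, 3, 9  ⇒  Σ = 26
Area = |Σ|/2 = 13.
Net area = 121.5 − 13 = 108.5.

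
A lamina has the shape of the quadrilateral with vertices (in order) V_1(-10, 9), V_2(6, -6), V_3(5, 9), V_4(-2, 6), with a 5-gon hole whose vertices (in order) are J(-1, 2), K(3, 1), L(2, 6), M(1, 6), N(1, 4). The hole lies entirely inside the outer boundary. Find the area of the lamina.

80.5

Outer boundary:
Apply the shoelace formula: 2A = Σ (x_i·y_{i+1} − x_{i+1}·y_i), indices taken mod 4.
Cross-terms: 6, 84, 48, 42  ⇒  Σ = 180
Area = |Σ|/2 = 90.
Hole:
Apply Gauss's area formula: 2A = Σ (x_i·y_{i+1} − x_{i+1}·y_i), indices taken mod 5.
Cross-terms: -7, 16, 6, -2, 6  ⇒  Σ = 19
Area = |Σ|/2 = 9.5.
Net area = 90 − 9.5 = 80.5.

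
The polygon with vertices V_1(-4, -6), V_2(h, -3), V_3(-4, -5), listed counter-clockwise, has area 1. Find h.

The doubled signed area Σ (x_i y_{i+1} − x_{i+1} y_i) is linear in h.
With h=0 it equals 4; the coefficient of h is 1 (from the two edges through V_2).
So 1·h + 4 = 2·1 = 2 ⇒ h = -2.

-2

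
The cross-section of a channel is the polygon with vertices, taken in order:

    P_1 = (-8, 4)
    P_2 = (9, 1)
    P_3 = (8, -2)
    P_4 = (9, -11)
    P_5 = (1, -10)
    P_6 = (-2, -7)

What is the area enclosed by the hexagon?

Apply the shoelace (surveyor's) formula: 2A = Σ (x_i·y_{i+1} − x_{i+1}·y_i), indices taken mod 6.
Σ = (-44) + (-26) + (-70) + (-79) + (-27) + (-64) = -310
Area = |Σ|/2 = 155.

155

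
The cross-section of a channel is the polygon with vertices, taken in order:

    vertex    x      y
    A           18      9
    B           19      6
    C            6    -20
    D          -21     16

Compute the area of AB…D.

640

Σ = (-63) + (-416) + (-324) + (-477) = -1280
Area = |Σ|/2 = 640.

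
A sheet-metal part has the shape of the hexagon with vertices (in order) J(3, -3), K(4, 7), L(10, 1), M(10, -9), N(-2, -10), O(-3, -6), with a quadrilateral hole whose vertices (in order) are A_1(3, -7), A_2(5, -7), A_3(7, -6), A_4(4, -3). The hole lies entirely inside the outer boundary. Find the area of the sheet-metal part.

112.5

Outer boundary:
Apply the surveyor's formula: 2A = Σ (x_i·y_{i+1} − x_{i+1}·y_i), indices taken mod 6.
Σ = (33) + (-66) + (-100) + (-118) + (-18) + (27) = -242
Area = |Σ|/2 = 121.
Hole:
Apply the shoelace formula: 2A = Σ (x_i·y_{i+1} − x_{i+1}·y_i), indices taken mod 4.
A_1→A_2: (3)(-7) − (5)(-7) = 14
A_2→A_3: (5)(-6) − (7)(-7) = 19
A_3→A_4: (7)(-3) − (4)(-6) = 3
A_4→A_1: (4)(-7) − (3)(-3) = -19
Σ = 17
Area = |Σ|/2 = 8.5.
Net area = 121 − 8.5 = 112.5.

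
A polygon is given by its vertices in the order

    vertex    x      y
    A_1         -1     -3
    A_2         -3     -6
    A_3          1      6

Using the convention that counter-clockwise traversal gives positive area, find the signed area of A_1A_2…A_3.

Apply the shoelace (surveyor's) formula: 2A = Σ (x_i·y_{i+1} − x_{i+1}·y_i), indices taken mod 3.
Cross-terms: -3, -12, 3  ⇒  Σ = -12
Signed area = Σ/2 = -6 (negative ⇒ clockwise traversal).

-6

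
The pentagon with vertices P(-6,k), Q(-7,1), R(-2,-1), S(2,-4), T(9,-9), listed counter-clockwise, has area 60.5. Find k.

9

The doubled signed area Σ (x_i y_{i+1} − x_{i+1} y_i) is linear in k.
With k=0 it equals -23; the coefficient of k is 16 (from the two edges through P).
So 16·k + -23 = 2·60.5 = 121 ⇒ k = 9.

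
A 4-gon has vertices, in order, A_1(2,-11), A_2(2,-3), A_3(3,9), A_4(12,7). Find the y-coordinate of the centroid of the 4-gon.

Apply the surveyor's formula. First the cross-terms c_i = x_i·y_{i+1} − x_{i+1}·y_i:
  16, 27, -87, -146  ⇒  2A = -190, A = -95.
Then Σ (y_i + y_{i+1})·c_i = -870, so ȳ = -870 / (6·(-95)) = 29/19.

29/19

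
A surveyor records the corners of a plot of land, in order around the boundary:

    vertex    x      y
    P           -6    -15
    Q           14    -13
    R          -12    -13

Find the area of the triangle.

Apply the shoelace (surveyor's) formula: 2A = Σ (x_i·y_{i+1} − x_{i+1}·y_i), indices taken mod 3.
Σ = (288) + (-338) + (102) = 52
Area = |Σ|/2 = 26.

26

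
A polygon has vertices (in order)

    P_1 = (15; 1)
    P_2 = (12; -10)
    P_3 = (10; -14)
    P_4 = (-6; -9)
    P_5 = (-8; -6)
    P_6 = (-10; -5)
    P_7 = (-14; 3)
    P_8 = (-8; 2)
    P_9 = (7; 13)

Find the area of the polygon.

Apply the surveyor's formula: 2A = Σ (x_i·y_{i+1} − x_{i+1}·y_i), indices taken mod 9.
P_1→P_2: (15)(-10) − (12)(1) = -162
P_2→P_3: (12)(-14) − (10)(-10) = -68
P_3→P_4: (10)(-9) − (-6)(-14) = -174
P_4→P_5: (-6)(-6) − (-8)(-9) = -36
P_5→P_6: (-8)(-5) − (-10)(-6) = -20
P_6→P_7: (-10)(3) − (-14)(-5) = -100
P_7→P_8: (-14)(2) − (-8)(3) = -4
P_8→P_9: (-8)(13) − (7)(2) = -118
P_9→P_1: (7)(1) − (15)(13) = -188
Σ = -870
Area = |Σ|/2 = 435.

435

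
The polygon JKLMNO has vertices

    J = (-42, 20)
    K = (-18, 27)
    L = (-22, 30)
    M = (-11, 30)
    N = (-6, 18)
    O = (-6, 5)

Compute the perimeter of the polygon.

106

|JK| = √((24)² + (7)²) = √625 = 25
|KL| = √((-4)² + (3)²) = √25 = 5
|LM| = √((11)² + (0)²) = √121 = 11
|MN| = √((5)² + (-12)²) = √169 = 13
|NO| = √((0)² + (-13)²) = √169 = 13
|OJ| = √((-36)² + (15)²) = √1521 = 39
Perimeter = 25 + 5 + 11 + 13 + 13 + 39 = 106.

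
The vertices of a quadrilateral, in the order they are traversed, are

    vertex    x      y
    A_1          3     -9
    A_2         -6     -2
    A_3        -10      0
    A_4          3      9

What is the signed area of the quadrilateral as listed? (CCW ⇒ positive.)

A_1→A_2: (3)(-2) − (-6)(-9) = -60
A_2→A_3: (-6)(0) − (-10)(-2) = -20
A_3→A_4: (-10)(9) − (3)(0) = -90
A_4→A_1: (3)(-9) − (3)(9) = -54
Σ = -224
Signed area = Σ/2 = -112 (negative ⇒ clockwise traversal).

-112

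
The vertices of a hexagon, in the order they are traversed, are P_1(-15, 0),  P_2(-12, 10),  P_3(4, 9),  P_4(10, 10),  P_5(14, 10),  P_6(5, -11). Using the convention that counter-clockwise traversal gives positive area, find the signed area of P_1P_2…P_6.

Cross-terms: -150, -148, -50, -40, -204, -165  ⇒  Σ = -757
Signed area = Σ/2 = -378.5 (negative ⇒ clockwise traversal).

-378.5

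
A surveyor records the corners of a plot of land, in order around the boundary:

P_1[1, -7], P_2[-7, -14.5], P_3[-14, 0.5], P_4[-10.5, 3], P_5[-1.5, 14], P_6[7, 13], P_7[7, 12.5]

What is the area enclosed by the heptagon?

Apply Gauss's area formula: 2A = Σ (x_i·y_{i+1} − x_{i+1}·y_i), indices taken mod 7.
Σ = (-63.5) + (-206.5) + (-36.75) + (-142.5) + (-117.5) + (-3.5) + (-61.5) = -631.75
Area = |Σ|/2 = 315.875.

315.875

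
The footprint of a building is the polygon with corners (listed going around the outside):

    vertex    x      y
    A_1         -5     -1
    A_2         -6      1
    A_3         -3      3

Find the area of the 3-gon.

Apply Gauss's area formula: 2A = Σ (x_i·y_{i+1} − x_{i+1}·y_i), indices taken mod 3.
Σ = (-11) + (-15) + (18) = -8
Area = |Σ|/2 = 4.

4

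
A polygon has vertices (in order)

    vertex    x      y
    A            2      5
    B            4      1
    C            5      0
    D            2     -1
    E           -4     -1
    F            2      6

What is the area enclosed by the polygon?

A→B: (2)(1) − (4)(5) = -18
B→C: (4)(0) − (5)(1) = -5
C→D: (5)(-1) − (2)(0) = -5
D→E: (2)(-1) − (-4)(-1) = -6
E→F: (-4)(6) − (2)(-1) = -22
F→A: (2)(5) − (2)(6) = -2
Σ = -58
Area = |Σ|/2 = 29.

29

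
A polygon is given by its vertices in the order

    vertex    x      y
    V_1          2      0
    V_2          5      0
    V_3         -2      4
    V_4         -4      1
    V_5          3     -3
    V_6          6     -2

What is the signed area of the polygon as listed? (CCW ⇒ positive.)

Σ = (0) + (20) + (14) + (9) + (12) + (4) = 59
Signed area = Σ/2 = 29.5 (positive ⇒ counter-clockwise traversal).

29.5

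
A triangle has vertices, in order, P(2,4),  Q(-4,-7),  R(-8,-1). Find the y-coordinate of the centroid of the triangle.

-4/3

Apply Gauss's area formula. First the cross-terms c_i = x_i·y_{i+1} − x_{i+1}·y_i:
  2, -52, -30  ⇒  2A = -80, A = -40.
Then Σ (y_i + y_{i+1})·c_i = 320, so ȳ = 320 / (6·(-40)) = -4/3.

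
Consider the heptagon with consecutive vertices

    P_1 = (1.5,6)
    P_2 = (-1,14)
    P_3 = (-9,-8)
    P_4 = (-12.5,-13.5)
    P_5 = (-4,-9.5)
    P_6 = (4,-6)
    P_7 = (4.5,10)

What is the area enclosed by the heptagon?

Cross-terms: 27, 134, 21.5, 64.75, 62, 67, 12  ⇒  Σ = 388.25
Area = |Σ|/2 = 194.125.

194.125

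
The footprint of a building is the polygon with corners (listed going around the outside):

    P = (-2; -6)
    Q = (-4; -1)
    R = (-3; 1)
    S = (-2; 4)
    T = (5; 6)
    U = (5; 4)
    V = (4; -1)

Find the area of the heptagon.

Apply the shoelace (surveyor's) formula: 2A = Σ (x_i·y_{i+1} − x_{i+1}·y_i), indices taken mod 7.
Cross-terms: -22, -7, -10, -32, -10, -21, -26  ⇒  Σ = -128
Area = |Σ|/2 = 64.

64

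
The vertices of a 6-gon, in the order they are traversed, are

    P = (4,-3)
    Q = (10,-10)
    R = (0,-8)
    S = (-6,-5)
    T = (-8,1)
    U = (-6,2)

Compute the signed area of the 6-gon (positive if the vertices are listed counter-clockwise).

-92

Apply the shoelace formula: 2A = Σ (x_i·y_{i+1} − x_{i+1}·y_i), indices taken mod 6.
Cross-terms: -10, -80, -48, -46, -10, 10  ⇒  Σ = -184
Signed area = Σ/2 = -92 (negative ⇒ clockwise traversal).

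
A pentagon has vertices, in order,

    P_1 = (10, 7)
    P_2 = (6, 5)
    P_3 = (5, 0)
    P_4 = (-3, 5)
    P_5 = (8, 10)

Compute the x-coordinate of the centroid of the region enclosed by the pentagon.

Apply the shoelace formula. First the cross-terms c_i = x_i·y_{i+1} − x_{i+1}·y_i:
  8, -25, 25, -70, -44  ⇒  2A = -106, A = -53.
Then Σ (x_i + x_{i+1})·c_i = -1239, so x̄ = -1239 / (6·(-53)) = 413/106.

413/106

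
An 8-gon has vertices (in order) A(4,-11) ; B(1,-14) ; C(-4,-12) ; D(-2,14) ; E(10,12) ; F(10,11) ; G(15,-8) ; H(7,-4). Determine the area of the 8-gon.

Σ = (-45) + (-68) + (-80) + (-164) + (-10) + (-245) + (-4) + (-61) = -677
Area = |Σ|/2 = 338.5.

338.5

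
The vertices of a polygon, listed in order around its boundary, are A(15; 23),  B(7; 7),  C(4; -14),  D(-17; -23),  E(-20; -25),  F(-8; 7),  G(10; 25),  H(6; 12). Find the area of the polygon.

614.5

Apply the surveyor's formula: 2A = Σ (x_i·y_{i+1} − x_{i+1}·y_i), indices taken mod 8.
Σ = (-56) + (-126) + (-330) + (-35) + (-340) + (-270) + (-30) + (-42) = -1229
Area = |Σ|/2 = 614.5.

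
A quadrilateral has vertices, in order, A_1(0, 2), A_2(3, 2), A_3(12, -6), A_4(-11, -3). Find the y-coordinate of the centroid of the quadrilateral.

-271/129

Apply the shoelace (surveyor's) formula. First the cross-terms c_i = x_i·y_{i+1} − x_{i+1}·y_i:
  -6, -42, -102, -22  ⇒  2A = -172, A = -86.
Then Σ (y_i + y_{i+1})·c_i = 1084, so ȳ = 1084 / (6·(-86)) = -271/129.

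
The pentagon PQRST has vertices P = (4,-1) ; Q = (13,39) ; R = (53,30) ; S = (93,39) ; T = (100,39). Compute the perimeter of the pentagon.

234

|PQ| = √((9)² + (40)²) = √1681 = 41
|QR| = √((40)² + (-9)²) = √1681 = 41
|RS| = √((40)² + (9)²) = √1681 = 41
|ST| = √((7)² + (0)²) = √49 = 7
|TP| = √((-96)² + (-40)²) = √10816 = 104
Perimeter = 41 + 41 + 41 + 7 + 104 = 234.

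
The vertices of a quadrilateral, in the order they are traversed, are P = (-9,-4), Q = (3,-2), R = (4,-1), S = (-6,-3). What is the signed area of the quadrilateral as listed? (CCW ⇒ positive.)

7

Apply the shoelace formula: 2A = Σ (x_i·y_{i+1} − x_{i+1}·y_i), indices taken mod 4.
P→Q: (-9)(-2) − (3)(-4) = 30
Q→R: (3)(-1) − (4)(-2) = 5
R→S: (4)(-3) − (-6)(-1) = -18
S→P: (-6)(-4) − (-9)(-3) = -3
Σ = 14
Signed area = Σ/2 = 7 (positive ⇒ counter-clockwise traversal).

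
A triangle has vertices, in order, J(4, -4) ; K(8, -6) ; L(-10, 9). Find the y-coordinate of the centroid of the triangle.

Apply the shoelace (surveyor's) formula. First the cross-terms c_i = x_i·y_{i+1} − x_{i+1}·y_i:
  8, 12, 4  ⇒  2A = 24, A = 12.
Then Σ (y_i + y_{i+1})·c_i = -24, so ȳ = -24 / (6·12) = -1/3.

-1/3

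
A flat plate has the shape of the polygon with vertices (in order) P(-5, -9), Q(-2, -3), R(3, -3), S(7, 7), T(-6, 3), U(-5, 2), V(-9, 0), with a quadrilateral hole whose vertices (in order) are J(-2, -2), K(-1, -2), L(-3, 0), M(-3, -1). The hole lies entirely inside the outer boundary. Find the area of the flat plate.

108

Outer boundary:
Apply the shoelace formula: 2A = Σ (x_i·y_{i+1} − x_{i+1}·y_i), indices taken mod 7.
Σ = (-3) + (15) + (42) + (63) + (3) + (18) + (81) = 219
Area = |Σ|/2 = 109.5.
Hole:
Apply the surveyor's formula: 2A = Σ (x_i·y_{i+1} − x_{i+1}·y_i), indices taken mod 4.
Σ = (2) + (-6) + (3) + (4) = 3
Area = |Σ|/2 = 1.5.
Net area = 109.5 − 1.5 = 108.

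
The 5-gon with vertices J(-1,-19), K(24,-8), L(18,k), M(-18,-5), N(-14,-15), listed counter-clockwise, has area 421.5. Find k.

The doubled signed area Σ (x_i y_{i+1} − x_{i+1} y_i) is linear in k.
With k=0 it equals 969; the coefficient of k is 42 (from the two edges through L).
So 42·k + 969 = 2·421.5 = 843 ⇒ k = -3.

-3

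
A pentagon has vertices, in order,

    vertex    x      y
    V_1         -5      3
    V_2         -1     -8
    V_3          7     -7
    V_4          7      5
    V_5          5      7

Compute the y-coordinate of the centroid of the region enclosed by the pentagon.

Apply Gauss's area formula. First the cross-terms c_i = x_i·y_{i+1} − x_{i+1}·y_i:
  43, 63, 84, 24, 50  ⇒  2A = 264, A = 132.
Then Σ (y_i + y_{i+1})·c_i = -540, so ȳ = -540 / (6·132) = -15/22.

-15/22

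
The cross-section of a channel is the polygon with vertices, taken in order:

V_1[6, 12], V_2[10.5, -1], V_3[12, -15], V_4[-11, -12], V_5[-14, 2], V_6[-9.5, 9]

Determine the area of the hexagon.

525.75

Cross-terms: -132, -145.5, -309, -190, -107, -168  ⇒  Σ = -1051.5
Area = |Σ|/2 = 525.75.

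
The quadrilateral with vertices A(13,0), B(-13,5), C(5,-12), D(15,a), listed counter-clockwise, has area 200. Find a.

Write out the shoelace sum; only the two edges meeting at D involve a:
2·Area = [(5·a − 15·(-12)) + (15·0 − 13·a)] + 196
       = -8·a + 376 = 400
⇒ a = -3.

-3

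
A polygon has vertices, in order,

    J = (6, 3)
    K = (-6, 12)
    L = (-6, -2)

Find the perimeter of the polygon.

|JK| = √((-12)² + (9)²) = √225 = 15
|KL| = √((0)² + (-14)²) = √196 = 14
|LJ| = √((12)² + (5)²) = √169 = 13
Perimeter = 15 + 14 + 13 = 42.

42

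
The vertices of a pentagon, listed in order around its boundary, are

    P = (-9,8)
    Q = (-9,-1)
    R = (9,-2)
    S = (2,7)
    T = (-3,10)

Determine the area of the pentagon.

141

Apply the surveyor's formula: 2A = Σ (x_i·y_{i+1} − x_{i+1}·y_i), indices taken mod 5.
Σ = (81) + (27) + (67) + (41) + (66) = 282
Area = |Σ|/2 = 141.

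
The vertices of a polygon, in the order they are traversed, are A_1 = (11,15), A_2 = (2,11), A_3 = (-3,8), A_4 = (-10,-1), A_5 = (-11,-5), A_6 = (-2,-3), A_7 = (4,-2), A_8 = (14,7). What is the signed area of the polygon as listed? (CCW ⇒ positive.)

245

A_1→A_2: (11)(11) − (2)(15) = 91
A_2→A_3: (2)(8) − (-3)(11) = 49
A_3→A_4: (-3)(-1) − (-10)(8) = 83
A_4→A_5: (-10)(-5) − (-11)(-1) = 39
A_5→A_6: (-11)(-3) − (-2)(-5) = 23
A_6→A_7: (-2)(-2) − (4)(-3) = 16
A_7→A_8: (4)(7) − (14)(-2) = 56
A_8→A_1: (14)(15) − (11)(7) = 133
Σ = 490
Signed area = Σ/2 = 245 (positive ⇒ counter-clockwise traversal).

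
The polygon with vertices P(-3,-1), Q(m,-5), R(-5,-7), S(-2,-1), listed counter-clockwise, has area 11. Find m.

-7

The doubled signed area Σ (x_i y_{i+1} − x_{i+1} y_i) is linear in m.
With m=0 it equals -20; the coefficient of m is -6 (from the two edges through Q).
So -6·m + -20 = 2·11 = 22 ⇒ m = -7.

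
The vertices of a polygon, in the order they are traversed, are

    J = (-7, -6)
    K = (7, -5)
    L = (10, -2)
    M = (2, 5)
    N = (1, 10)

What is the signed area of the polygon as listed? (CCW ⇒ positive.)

123

Apply the surveyor's formula: 2A = Σ (x_i·y_{i+1} − x_{i+1}·y_i), indices taken mod 5.
Cross-terms: 77, 36, 54, 15, 64  ⇒  Σ = 246
Signed area = Σ/2 = 123 (positive ⇒ counter-clockwise traversal).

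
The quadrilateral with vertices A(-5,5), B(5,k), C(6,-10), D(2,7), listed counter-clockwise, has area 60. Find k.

The doubled signed area Σ (x_i y_{i+1} − x_{i+1} y_i) is linear in k.
With k=0 it equals 32; the coefficient of k is -11 (from the two edges through B).
So -11·k + 32 = 2·60 = 120 ⇒ k = -8.

-8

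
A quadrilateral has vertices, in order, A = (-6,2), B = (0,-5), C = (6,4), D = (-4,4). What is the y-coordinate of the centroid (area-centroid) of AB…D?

74/87

Apply the surveyor's formula. First the cross-terms c_i = x_i·y_{i+1} − x_{i+1}·y_i:
  30, 30, 40, 16  ⇒  2A = 116, A = 58.
Then Σ (y_i + y_{i+1})·c_i = 296, so ȳ = 296 / (6·58) = 74/87.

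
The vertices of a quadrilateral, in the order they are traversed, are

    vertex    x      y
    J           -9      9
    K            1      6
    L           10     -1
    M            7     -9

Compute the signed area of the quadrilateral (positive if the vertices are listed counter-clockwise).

Apply the shoelace (surveyor's) formula: 2A = Σ (x_i·y_{i+1} − x_{i+1}·y_i), indices taken mod 4.
Cross-terms: -63, -61, -83, -18  ⇒  Σ = -225
Signed area = Σ/2 = -112.5 (negative ⇒ clockwise traversal).

-112.5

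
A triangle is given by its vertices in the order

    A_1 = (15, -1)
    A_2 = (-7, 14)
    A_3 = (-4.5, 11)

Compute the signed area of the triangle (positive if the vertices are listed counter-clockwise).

14.25

Σ = (203) + (-14) + (-160.5) = 28.5
Signed area = Σ/2 = 14.25 (positive ⇒ counter-clockwise traversal).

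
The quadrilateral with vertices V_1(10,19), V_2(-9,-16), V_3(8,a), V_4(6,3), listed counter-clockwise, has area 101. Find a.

3

Write out the shoelace sum; only the two edges meeting at V_3 involve a:
2·Area = [((-9)·a − 8·(-16)) + (8·3 − 6·a)] + 95
       = -15·a + 247 = 202
⇒ a = 3.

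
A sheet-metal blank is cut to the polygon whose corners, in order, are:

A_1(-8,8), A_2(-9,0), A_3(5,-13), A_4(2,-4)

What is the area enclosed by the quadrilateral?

89.5

Apply the shoelace (surveyor's) formula: 2A = Σ (x_i·y_{i+1} − x_{i+1}·y_i), indices taken mod 4.
Cross-terms: 72, 117, 6, -16  ⇒  Σ = 179
Area = |Σ|/2 = 89.5.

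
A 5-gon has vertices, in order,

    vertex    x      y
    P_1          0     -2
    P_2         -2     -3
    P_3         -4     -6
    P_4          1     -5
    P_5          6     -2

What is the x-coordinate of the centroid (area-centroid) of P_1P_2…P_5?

Apply Gauss's area formula. First the cross-terms c_i = x_i·y_{i+1} − x_{i+1}·y_i:
  -4, 0, 26, 28, -12  ⇒  2A = 38, A = 19.
Then Σ (x_i + x_{i+1})·c_i = 54, so x̄ = 54 / (6·19) = 9/19.

9/19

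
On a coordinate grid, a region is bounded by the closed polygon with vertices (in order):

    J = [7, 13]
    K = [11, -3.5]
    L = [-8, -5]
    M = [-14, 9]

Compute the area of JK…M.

318.75

Apply Gauss's area formula: 2A = Σ (x_i·y_{i+1} − x_{i+1}·y_i), indices taken mod 4.
Σ = (-167.5) + (-83) + (-142) + (-245) = -637.5
Area = |Σ|/2 = 318.75.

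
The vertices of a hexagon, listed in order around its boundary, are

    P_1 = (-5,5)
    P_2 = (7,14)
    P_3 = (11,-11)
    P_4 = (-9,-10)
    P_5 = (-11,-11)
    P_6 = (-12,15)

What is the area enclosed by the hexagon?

Apply the shoelace formula: 2A = Σ (x_i·y_{i+1} − x_{i+1}·y_i), indices taken mod 6.
P_1→P_2: (-5)(14) − (7)(5) = -105
P_2→P_3: (7)(-11) − (11)(14) = -231
P_3→P_4: (11)(-10) − (-9)(-11) = -209
P_4→P_5: (-9)(-11) − (-11)(-10) = -11
P_5→P_6: (-11)(15) − (-12)(-11) = -297
P_6→P_1: (-12)(5) − (-5)(15) = 15
Σ = -838
Area = |Σ|/2 = 419.

419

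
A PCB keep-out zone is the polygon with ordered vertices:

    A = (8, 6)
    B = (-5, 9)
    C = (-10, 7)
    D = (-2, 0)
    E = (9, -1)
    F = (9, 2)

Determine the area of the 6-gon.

119

Σ = (102) + (55) + (14) + (2) + (27) + (38) = 238
Area = |Σ|/2 = 119.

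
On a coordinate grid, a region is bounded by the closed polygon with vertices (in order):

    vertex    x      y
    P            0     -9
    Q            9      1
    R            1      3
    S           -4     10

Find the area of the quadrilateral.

Apply the shoelace (surveyor's) formula: 2A = Σ (x_i·y_{i+1} − x_{i+1}·y_i), indices taken mod 4.
Cross-terms: 81, 26, 22, 36  ⇒  Σ = 165
Area = |Σ|/2 = 82.5.

82.5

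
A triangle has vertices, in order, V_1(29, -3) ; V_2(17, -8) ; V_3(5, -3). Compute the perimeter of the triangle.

|V_1V_2| = √((-12)² + (-5)²) = √169 = 13
|V_2V_3| = √((-12)² + (5)²) = √169 = 13
|V_3V_1| = √((24)² + (0)²) = √576 = 24
Perimeter = 13 + 13 + 24 = 50.

50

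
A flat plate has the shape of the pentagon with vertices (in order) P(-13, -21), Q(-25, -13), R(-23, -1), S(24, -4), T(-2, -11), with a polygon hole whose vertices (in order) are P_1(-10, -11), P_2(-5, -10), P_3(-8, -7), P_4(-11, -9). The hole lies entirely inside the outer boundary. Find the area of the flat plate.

430.5

Outer boundary:
Apply Gauss's area formula: 2A = Σ (x_i·y_{i+1} − x_{i+1}·y_i), indices taken mod 5.
Σ = (-356) + (-274) + (116) + (-272) + (-101) = -887
Area = |Σ|/2 = 443.5.
Hole:
Apply the shoelace (surveyor's) formula: 2A = Σ (x_i·y_{i+1} − x_{i+1}·y_i), indices taken mod 4.
Σ = (45) + (-45) + (-5) + (31) = 26
Area = |Σ|/2 = 13.
Net area = 443.5 − 13 = 430.5.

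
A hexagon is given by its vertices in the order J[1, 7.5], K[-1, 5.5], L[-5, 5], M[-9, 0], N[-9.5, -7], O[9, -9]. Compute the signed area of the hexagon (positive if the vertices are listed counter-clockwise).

Apply the shoelace formula: 2A = Σ (x_i·y_{i+1} − x_{i+1}·y_i), indices taken mod 6.
J→K: (1)(5.5) − (-1)(7.5) = 13
K→L: (-1)(5) − (-5)(5.5) = 22.5
L→M: (-5)(0) − (-9)(5) = 45
M→N: (-9)(-7) − (-9.5)(0) = 63
N→O: (-9.5)(-9) − (9)(-7) = 148.5
O→J: (9)(7.5) − (1)(-9) = 76.5
Σ = 368.5
Signed area = Σ/2 = 184.25 (positive ⇒ counter-clockwise traversal).

184.25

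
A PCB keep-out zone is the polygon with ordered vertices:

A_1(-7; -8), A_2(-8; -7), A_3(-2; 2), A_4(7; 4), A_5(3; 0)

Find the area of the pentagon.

Σ = (-15) + (-30) + (-22) + (-12) + (-24) = -103
Area = |Σ|/2 = 51.5.

51.5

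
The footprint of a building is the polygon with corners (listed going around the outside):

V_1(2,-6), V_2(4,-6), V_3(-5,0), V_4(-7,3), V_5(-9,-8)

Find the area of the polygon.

60

V_1→V_2: (2)(-6) − (4)(-6) = 12
V_2→V_3: (4)(0) − (-5)(-6) = -30
V_3→V_4: (-5)(3) − (-7)(0) = -15
V_4→V_5: (-7)(-8) − (-9)(3) = 83
V_5→V_1: (-9)(-6) − (2)(-8) = 70
Σ = 120
Area = |Σ|/2 = 60.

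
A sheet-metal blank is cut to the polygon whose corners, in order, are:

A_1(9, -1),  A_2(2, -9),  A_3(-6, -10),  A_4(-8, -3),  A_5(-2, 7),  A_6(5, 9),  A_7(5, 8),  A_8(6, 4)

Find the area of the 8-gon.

202.5

Apply Gauss's area formula: 2A = Σ (x_i·y_{i+1} − x_{i+1}·y_i), indices taken mod 8.
Σ = (-79) + (-74) + (-62) + (-62) + (-53) + (-5) + (-28) + (-42) = -405
Area = |Σ|/2 = 202.5.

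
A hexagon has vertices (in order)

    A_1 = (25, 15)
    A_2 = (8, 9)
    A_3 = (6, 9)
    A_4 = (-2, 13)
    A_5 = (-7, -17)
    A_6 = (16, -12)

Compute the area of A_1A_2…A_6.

620

Σ = (105) + (18) + (96) + (125) + (356) + (540) = 1240
Area = |Σ|/2 = 620.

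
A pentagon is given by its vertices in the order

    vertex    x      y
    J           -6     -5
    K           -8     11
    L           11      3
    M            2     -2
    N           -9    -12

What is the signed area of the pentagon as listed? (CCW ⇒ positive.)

-174

Σ = (-106) + (-145) + (-28) + (-42) + (-27) = -348
Signed area = Σ/2 = -174 (negative ⇒ clockwise traversal).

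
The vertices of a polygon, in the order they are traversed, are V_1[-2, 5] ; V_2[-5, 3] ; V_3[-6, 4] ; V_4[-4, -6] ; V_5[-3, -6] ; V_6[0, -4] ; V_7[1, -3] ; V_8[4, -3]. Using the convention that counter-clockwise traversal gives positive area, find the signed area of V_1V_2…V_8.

57

Apply Gauss's area formula: 2A = Σ (x_i·y_{i+1} − x_{i+1}·y_i), indices taken mod 8.
Σ = (19) + (-2) + (52) + (6) + (12) + (4) + (9) + (14) = 114
Signed area = Σ/2 = 57 (positive ⇒ counter-clockwise traversal).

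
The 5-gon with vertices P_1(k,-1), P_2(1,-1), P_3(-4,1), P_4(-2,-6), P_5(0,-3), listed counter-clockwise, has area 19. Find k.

Write out the shoelace sum; only the two edges meeting at P_1 involve k:
2·Area = [(0·(-1) − k·(-3)) + (k·(-1) − 1·(-1))] + 29
       = 2·k + 30 = 38
⇒ k = 4.

4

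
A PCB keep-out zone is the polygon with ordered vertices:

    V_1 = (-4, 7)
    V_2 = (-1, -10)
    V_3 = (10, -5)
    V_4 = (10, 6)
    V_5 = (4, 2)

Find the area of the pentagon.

147

V_1→V_2: (-4)(-10) − (-1)(7) = 47
V_2→V_3: (-1)(-5) − (10)(-10) = 105
V_3→V_4: (10)(6) − (10)(-5) = 110
V_4→V_5: (10)(2) − (4)(6) = -4
V_5→V_1: (4)(7) − (-4)(2) = 36
Σ = 294
Area = |Σ|/2 = 147.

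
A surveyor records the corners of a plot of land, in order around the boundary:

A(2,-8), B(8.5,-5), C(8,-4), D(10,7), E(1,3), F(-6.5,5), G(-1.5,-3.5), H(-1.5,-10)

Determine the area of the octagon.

Apply the shoelace (surveyor's) formula: 2A = Σ (x_i·y_{i+1} − x_{i+1}·y_i), indices taken mod 8.
Σ = (58) + (6) + (96) + (23) + (24.5) + (30.25) + (9.75) + (32) = 279.5
Area = |Σ|/2 = 139.75.

139.75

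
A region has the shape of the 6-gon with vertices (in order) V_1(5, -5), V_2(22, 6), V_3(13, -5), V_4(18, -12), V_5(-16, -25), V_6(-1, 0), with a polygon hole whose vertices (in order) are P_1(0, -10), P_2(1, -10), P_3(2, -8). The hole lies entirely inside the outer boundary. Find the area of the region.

387

Outer boundary:
Apply the surveyor's formula: 2A = Σ (x_i·y_{i+1} − x_{i+1}·y_i), indices taken mod 6.
Σ = (140) + (-188) + (-66) + (-642) + (-25) + (5) = -776
Area = |Σ|/2 = 388.
Hole:
Cross-terms: 10, 12, -20  ⇒  Σ = 2
Area = |Σ|/2 = 1.
Net area = 388 − 1 = 387.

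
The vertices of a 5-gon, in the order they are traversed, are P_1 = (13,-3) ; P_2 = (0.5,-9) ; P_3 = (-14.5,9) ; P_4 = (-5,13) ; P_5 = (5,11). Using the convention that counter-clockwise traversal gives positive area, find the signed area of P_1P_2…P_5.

-331.5

Apply Gauss's area formula: 2A = Σ (x_i·y_{i+1} − x_{i+1}·y_i), indices taken mod 5.
Σ = (-115.5) + (-126) + (-143.5) + (-120) + (-158) = -663
Signed area = Σ/2 = -331.5 (negative ⇒ clockwise traversal).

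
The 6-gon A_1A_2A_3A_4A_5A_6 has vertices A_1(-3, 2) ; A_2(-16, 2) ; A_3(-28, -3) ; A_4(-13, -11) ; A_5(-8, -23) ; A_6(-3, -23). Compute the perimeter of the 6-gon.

86

|A_1A_2| = √((-13)² + (0)²) = √169 = 13
|A_2A_3| = √((-12)² + (-5)²) = √169 = 13
|A_3A_4| = √((15)² + (-8)²) = √289 = 17
|A_4A_5| = √((5)² + (-12)²) = √169 = 13
|A_5A_6| = √((5)² + (0)²) = √25 = 5
|A_6A_1| = √((0)² + (25)²) = √625 = 25
Perimeter = 13 + 13 + 17 + 13 + 5 + 25 = 86.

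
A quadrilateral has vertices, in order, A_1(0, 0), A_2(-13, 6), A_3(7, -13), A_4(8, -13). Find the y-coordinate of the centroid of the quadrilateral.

-409/140

Apply the surveyor's formula. First the cross-terms c_i = x_i·y_{i+1} − x_{i+1}·y_i:
  0, 127, 13, 0  ⇒  2A = 140, A = 70.
Then Σ (y_i + y_{i+1})·c_i = -1227, so ȳ = -1227 / (6·70) = -409/140.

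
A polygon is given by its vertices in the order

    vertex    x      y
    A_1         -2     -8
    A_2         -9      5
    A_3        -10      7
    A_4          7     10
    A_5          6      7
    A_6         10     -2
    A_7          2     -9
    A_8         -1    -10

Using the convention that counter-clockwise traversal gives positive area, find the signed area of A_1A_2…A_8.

Apply Gauss's area formula: 2A = Σ (x_i·y_{i+1} − x_{i+1}·y_i), indices taken mod 8.
Cross-terms: -82, -13, -149, -11, -82, -86, -29, -12  ⇒  Σ = -464
Signed area = Σ/2 = -232 (negative ⇒ clockwise traversal).

-232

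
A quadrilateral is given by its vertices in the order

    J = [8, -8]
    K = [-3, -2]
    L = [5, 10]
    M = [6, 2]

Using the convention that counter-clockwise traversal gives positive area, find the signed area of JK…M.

-87

Apply the surveyor's formula: 2A = Σ (x_i·y_{i+1} − x_{i+1}·y_i), indices taken mod 4.
Σ = (-40) + (-20) + (-50) + (-64) = -174
Signed area = Σ/2 = -87 (negative ⇒ clockwise traversal).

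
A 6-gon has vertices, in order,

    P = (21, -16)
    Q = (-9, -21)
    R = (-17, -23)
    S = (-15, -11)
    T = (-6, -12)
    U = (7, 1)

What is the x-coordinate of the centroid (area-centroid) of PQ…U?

Apply the surveyor's formula. First the cross-terms c_i = x_i·y_{i+1} − x_{i+1}·y_i:
  -585, -150, -158, 114, 78, -133  ⇒  2A = -834, A = -417.
Then Σ (x_i + x_{i+1})·c_i = -4104, so x̄ = -4104 / (6·(-417)) = 228/139.

228/139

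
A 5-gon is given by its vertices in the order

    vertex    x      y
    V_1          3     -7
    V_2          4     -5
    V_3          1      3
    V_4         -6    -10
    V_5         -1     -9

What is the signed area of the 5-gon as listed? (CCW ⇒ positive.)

58

Apply the shoelace formula: 2A = Σ (x_i·y_{i+1} − x_{i+1}·y_i), indices taken mod 5.
V_1→V_2: (3)(-5) − (4)(-7) = 13
V_2→V_3: (4)(3) − (1)(-5) = 17
V_3→V_4: (1)(-10) − (-6)(3) = 8
V_4→V_5: (-6)(-9) − (-1)(-10) = 44
V_5→V_1: (-1)(-7) − (3)(-9) = 34
Σ = 116
Signed area = Σ/2 = 58 (positive ⇒ counter-clockwise traversal).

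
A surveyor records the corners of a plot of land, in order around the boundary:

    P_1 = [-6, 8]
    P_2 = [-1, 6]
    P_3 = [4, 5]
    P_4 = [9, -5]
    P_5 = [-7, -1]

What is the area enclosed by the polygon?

Σ = (-28) + (-29) + (-65) + (-44) + (-62) = -228
Area = |Σ|/2 = 114.

114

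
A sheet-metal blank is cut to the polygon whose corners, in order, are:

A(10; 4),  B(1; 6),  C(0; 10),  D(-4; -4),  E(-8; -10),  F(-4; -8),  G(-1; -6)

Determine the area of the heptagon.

Apply Gauss's area formula: 2A = Σ (x_i·y_{i+1} − x_{i+1}·y_i), indices taken mod 7.
Cross-terms: 56, 10, 40, 8, 24, 16, 56  ⇒  Σ = 210
Area = |Σ|/2 = 105.

105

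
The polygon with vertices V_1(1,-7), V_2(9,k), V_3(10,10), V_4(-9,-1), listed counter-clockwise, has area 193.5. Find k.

-10

Write out the shoelace sum; only the two edges meeting at V_2 involve k:
2·Area = [(1·k − 9·(-7)) + (9·10 − 10·k)] + 144
       = -9·k + 297 = 387
⇒ k = -10.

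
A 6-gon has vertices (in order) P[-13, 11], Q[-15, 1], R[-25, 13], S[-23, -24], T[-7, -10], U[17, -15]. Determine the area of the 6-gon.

605

Apply the surveyor's formula: 2A = Σ (x_i·y_{i+1} − x_{i+1}·y_i), indices taken mod 6.
Cross-terms: 152, -170, 899, 62, 275, -8  ⇒  Σ = 1210
Area = |Σ|/2 = 605.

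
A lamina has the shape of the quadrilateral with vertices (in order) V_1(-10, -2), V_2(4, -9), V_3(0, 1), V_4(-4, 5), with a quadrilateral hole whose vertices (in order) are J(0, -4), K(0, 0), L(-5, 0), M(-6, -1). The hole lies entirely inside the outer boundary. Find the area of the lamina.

67.5

Outer boundary:
Apply Gauss's area formula: 2A = Σ (x_i·y_{i+1} − x_{i+1}·y_i), indices taken mod 4.
Cross-terms: 98, 4, 4, 58  ⇒  Σ = 164
Area = |Σ|/2 = 82.
Hole:
Apply the shoelace formula: 2A = Σ (x_i·y_{i+1} − x_{i+1}·y_i), indices taken mod 4.
Σ = (0) + (0) + (5) + (24) = 29
Area = |Σ|/2 = 14.5.
Net area = 82 − 14.5 = 67.5.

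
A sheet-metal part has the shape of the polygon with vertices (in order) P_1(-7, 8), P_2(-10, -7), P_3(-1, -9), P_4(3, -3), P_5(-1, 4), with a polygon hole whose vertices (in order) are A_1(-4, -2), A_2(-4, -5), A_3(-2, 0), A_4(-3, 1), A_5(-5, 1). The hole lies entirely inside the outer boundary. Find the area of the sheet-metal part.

Outer boundary:
Σ = (129) + (83) + (30) + (9) + (20) = 271
Area = |Σ|/2 = 135.5.
Hole:
A_1→A_2: (-4)(-5) − (-4)(-2) = 12
A_2→A_3: (-4)(0) − (-2)(-5) = -10
A_3→A_4: (-2)(1) − (-3)(0) = -2
A_4→A_5: (-3)(1) − (-5)(1) = 2
A_5→A_1: (-5)(-2) − (-4)(1) = 14
Σ = 16
Area = |Σ|/2 = 8.
Net area = 135.5 − 8 = 127.5.

127.5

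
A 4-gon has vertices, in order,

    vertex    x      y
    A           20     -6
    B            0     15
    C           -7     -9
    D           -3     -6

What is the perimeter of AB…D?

|AB| = √((-20)² + (21)²) = √841 = 29
|BC| = √((-7)² + (-24)²) = √625 = 25
|CD| = √((4)² + (3)²) = √25 = 5
|DA| = √((23)² + (0)²) = √529 = 23
Perimeter = 29 + 25 + 5 + 23 = 82.

82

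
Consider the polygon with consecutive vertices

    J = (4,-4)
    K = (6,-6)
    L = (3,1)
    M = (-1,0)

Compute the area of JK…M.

Σ = (0) + (24) + (1) + (4) = 29
Area = |Σ|/2 = 14.5.

14.5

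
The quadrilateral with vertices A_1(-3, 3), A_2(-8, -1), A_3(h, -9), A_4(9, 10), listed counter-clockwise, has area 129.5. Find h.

2

The doubled signed area Σ (x_i y_{i+1} − x_{i+1} y_i) is linear in h.
With h=0 it equals 237; the coefficient of h is 11 (from the two edges through A_3).
So 11·h + 237 = 2·129.5 = 259 ⇒ h = 2.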